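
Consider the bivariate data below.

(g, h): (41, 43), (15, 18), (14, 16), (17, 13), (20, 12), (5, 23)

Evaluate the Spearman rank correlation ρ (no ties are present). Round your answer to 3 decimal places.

Rank g: 6, 3, 2, 4, 5, 1
Rank h: 6, 4, 3, 2, 1, 5
d = rank(g) − rank(h): 0, -1, -1, 2, 4, -4; Σd² = 38
ρ = 1 − 6Σd² / [n(n²−1)] = 1 − 6×38 / (6×35) = 1 − 228/210 ≈ -0.086

-0.086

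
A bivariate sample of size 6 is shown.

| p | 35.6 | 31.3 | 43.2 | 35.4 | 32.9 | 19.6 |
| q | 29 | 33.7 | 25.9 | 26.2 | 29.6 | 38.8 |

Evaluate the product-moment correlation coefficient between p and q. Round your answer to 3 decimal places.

-0.931

n = 6, Σp = 198, Σq = 183.2, Σp² = 6833.02, Σq² = 5715.54, Σpq = 5867.89
nΣpq − ΣpΣq = 35207.34 − 36273.6 = -1066.26
nΣp² − (Σp)² = 40998.12 − 39204 = 1794.12; nΣq² − (Σq)² = 34293.24 − 33562.24 = 731
r = -1066.26 / √(1794.12 × 731) = -1066.26 / 1145.2082 ≈ -0.931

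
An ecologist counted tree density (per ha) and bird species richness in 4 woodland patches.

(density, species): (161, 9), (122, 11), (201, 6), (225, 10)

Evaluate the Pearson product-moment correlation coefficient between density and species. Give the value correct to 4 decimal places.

n = 4, Σx = 709, Σy = 36, Σx² = 131831, Σy² = 338, Σxy = 6247
nΣxy − ΣxΣy = 24988 − 25524 = -536
nΣx² − (Σx)² = 527324 − 502681 = 24643; nΣy² − (Σy)² = 1352 − 1296 = 56
r = -536 / √(24643 × 56) = -536 / 1174.7374 ≈ -0.4563

-0.4563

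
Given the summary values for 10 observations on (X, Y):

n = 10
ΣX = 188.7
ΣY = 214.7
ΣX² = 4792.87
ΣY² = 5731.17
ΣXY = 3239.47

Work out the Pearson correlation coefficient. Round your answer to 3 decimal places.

-0.691

r = (nΣXY − ΣXΣY) / √[(nΣX² − (ΣX)²)(nΣY² − (ΣY)²)]
Numerator: 10×3239.47 − 188.7×214.7 = -8119.19
Denominator: √[(47928.7 − 35607.69)(57311.7 − 46096.09)] = √[12321.01 × 11215.61] = 11755.3240
r = -8119.19 / 11755.3240 ≈ -0.691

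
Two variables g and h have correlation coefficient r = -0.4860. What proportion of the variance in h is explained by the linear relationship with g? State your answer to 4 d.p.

0.2362

r² = (-0.4860)² = 0.2362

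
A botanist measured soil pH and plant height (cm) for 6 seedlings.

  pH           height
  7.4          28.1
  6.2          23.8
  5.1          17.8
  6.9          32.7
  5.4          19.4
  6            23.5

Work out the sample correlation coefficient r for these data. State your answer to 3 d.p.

0.899

n = 6, Σx = 37, Σy = 145.3, Σx² = 231.98, Σy² = 3670.79, Σxy = 917.67
nΣxy − ΣxΣy = 5506.02 − 5376.1 = 129.92
nΣx² − (Σx)² = 1391.88 − 1369 = 22.88; nΣy² − (Σy)² = 22024.74 − 21112.09 = 912.65
r = 129.92 / √(22.88 × 912.65) = 129.92 / 144.5041 ≈ 0.899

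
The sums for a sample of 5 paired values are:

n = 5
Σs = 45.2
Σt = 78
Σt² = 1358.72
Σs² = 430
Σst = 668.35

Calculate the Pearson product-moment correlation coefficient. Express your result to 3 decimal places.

-0.667

r = (nΣst − ΣsΣt) / √[(nΣs² − (Σs)²)(nΣt² − (Σt)²)]
Numerator: 5×668.35 − 45.2×78 = -183.85
Denominator: √[(2150 − 2043.04)(6793.6 − 6084)] = √[106.96 × 709.6] = 275.4974
r = -183.85 / 275.4974 ≈ -0.667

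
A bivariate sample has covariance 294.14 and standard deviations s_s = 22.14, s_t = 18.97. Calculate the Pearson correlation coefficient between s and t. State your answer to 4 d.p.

0.7003

r = Cov(s,t) / (s_s · s_t) = 294.14 / (22.14 × 18.97)
  = 294.14 / 419.9958 ≈ 0.7003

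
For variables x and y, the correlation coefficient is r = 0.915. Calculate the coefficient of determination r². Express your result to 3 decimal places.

r² = (0.915)² = 0.837

0.837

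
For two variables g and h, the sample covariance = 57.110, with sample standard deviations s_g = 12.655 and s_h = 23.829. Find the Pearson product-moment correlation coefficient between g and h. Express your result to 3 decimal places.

r = Cov(g,h) / (s_g · s_h) = 57.110 / (12.655 × 23.829)
  = 57.110 / 301.5560 ≈ 0.189

0.189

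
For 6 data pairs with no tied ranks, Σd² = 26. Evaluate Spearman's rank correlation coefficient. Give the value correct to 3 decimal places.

ρ = 1 − 6Σd² / [n(n²−1)] = 1 − 6×26 / (6×35)
  = 1 − 156/210 = 1 − 0.7429 ≈ 0.257

0.257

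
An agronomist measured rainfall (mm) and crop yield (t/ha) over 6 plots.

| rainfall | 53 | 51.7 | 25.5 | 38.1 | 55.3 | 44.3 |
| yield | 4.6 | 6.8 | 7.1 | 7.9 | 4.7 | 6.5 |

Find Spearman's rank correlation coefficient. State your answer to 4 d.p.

Rank rainfall: 5, 4, 1, 2, 6, 3
Rank yield: 1, 4, 5, 6, 2, 3
d = rank(rainfall) − rank(yield): 4, 0, -4, -4, 4, 0; Σd² = 64
ρ = 1 − 6Σd² / [n(n²−1)] = 1 − 6×64 / (6×35) = 1 − 384/210 ≈ -0.8286

-0.8286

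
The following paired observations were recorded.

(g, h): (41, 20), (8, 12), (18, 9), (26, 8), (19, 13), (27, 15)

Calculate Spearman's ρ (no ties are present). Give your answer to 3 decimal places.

Rank g: 6, 1, 2, 4, 3, 5
Rank h: 6, 3, 2, 1, 4, 5
d = rank(g) − rank(h): 0, -2, 0, 3, -1, 0; Σd² = 14
ρ = 1 − 6Σd² / [n(n²−1)] = 1 − 6×14 / (6×35) = 1 − 84/210 ≈ 0.600

0.600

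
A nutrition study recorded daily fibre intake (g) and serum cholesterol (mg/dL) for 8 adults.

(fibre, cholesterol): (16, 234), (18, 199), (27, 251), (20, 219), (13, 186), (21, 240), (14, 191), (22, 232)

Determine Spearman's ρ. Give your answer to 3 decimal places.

Rank fibre: 3, 4, 8, 5, 1, 6, 2, 7
Rank cholesterol: 6, 3, 8, 4, 1, 7, 2, 5
d = rank(fibre) − rank(cholesterol): -3, 1, 0, 1, 0, -1, 0, 2; Σd² = 16
ρ = 1 − 6Σd² / [n(n²−1)] = 1 − 6×16 / (8×63) = 1 − 96/504 ≈ 0.810

0.810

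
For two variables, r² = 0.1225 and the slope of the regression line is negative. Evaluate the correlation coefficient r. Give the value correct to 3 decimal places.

-0.350

|r| = √0.1225 = 0.350
The association is negative, so r = −0.350.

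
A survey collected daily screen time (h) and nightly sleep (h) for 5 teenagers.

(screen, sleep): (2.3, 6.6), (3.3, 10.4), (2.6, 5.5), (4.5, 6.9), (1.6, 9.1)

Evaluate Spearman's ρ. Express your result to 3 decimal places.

0.100

Rank screen: 2, 4, 3, 5, 1
Rank sleep: 2, 5, 1, 3, 4
d = rank(screen) − rank(sleep): 0, -1, 2, 2, -3; Σd² = 18
ρ = 1 − 6Σd² / [n(n²−1)] = 1 − 6×18 / (5×24) = 1 − 108/120 ≈ 0.100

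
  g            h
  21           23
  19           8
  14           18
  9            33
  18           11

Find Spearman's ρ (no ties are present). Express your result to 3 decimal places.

Rank g: 5, 4, 2, 1, 3
Rank h: 4, 1, 3, 5, 2
d = rank(g) − rank(h): 1, 3, -1, -4, 1; Σd² = 28
ρ = 1 − 6Σd² / [n(n²−1)] = 1 − 6×28 / (5×24) = 1 − 168/120 ≈ -0.400

-0.400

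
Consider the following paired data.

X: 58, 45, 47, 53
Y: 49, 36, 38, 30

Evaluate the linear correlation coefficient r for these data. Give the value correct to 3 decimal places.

n = 4, ΣX = 203, ΣY = 153, ΣX² = 10407, ΣY² = 6041, ΣXY = 7838
nΣXY − ΣXΣY = 31352 − 31059 = 293
nΣX² − (ΣX)² = 41628 − 41209 = 419; nΣY² − (ΣY)² = 24164 − 23409 = 755
r = 293 / √(419 × 755) = 293 / 562.4456 ≈ 0.521

0.521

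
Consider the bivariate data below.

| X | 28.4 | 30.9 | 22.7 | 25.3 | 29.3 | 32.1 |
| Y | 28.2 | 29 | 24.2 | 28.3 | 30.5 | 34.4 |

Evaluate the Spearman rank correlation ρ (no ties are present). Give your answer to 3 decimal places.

Rank X: 3, 5, 1, 2, 4, 6
Rank Y: 2, 4, 1, 3, 5, 6
d = rank(X) − rank(Y): 1, 1, 0, -1, -1, 0; Σd² = 4
ρ = 1 − 6Σd² / [n(n²−1)] = 1 − 6×4 / (6×35) = 1 − 24/210 ≈ 0.886

0.886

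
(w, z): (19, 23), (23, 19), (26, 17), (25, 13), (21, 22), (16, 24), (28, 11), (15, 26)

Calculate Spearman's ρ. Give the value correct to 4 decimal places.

Rank w: 3, 5, 7, 6, 4, 2, 8, 1
Rank z: 6, 4, 3, 2, 5, 7, 1, 8
d = rank(w) − rank(z): -3, 1, 4, 4, -1, -5, 7, -7; Σd² = 166
ρ = 1 − 6Σd² / [n(n²−1)] = 1 − 6×166 / (8×63) = 1 − 996/504 ≈ -0.9762

-0.9762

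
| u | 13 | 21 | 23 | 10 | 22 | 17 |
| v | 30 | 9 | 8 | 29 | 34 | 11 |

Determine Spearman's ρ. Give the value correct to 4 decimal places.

Rank u: 2, 4, 6, 1, 5, 3
Rank v: 5, 2, 1, 4, 6, 3
d = rank(u) − rank(v): -3, 2, 5, -3, -1, 0; Σd² = 48
ρ = 1 − 6Σd² / [n(n²−1)] = 1 − 6×48 / (6×35) = 1 − 288/210 ≈ -0.3714

-0.3714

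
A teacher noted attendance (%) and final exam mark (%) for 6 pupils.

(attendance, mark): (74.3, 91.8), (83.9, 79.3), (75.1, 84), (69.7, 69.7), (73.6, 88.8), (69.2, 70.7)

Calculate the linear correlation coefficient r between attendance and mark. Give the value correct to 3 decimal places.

n = 6, Σx = 445.8, Σy = 484.3, Σx² = 33263.4, Σy² = 39513.75, Σxy = 36068.62
nΣxy − ΣxΣy = 216411.72 − 215900.94 = 510.78
nΣx² − (Σx)² = 199580.4 − 198737.64 = 842.76; nΣy² − (Σy)² = 237082.5 − 234546.49 = 2536.01
r = 510.78 / √(842.76 × 2536.01) = 510.78 / 1461.9329 ≈ 0.349

0.349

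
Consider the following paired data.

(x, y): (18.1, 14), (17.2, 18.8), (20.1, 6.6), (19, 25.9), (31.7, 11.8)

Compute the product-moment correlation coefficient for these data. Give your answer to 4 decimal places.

n = 5, Σx = 106.1, Σy = 77.1, Σx² = 2393.35, Σy² = 1403.05, Σxy = 1575.58
nΣxy − ΣxΣy = 7877.9 − 8180.31 = -302.41
nΣx² − (Σx)² = 11966.75 − 11257.21 = 709.54; nΣy² − (Σy)² = 7015.25 − 5944.41 = 1070.84
r = -302.41 / √(709.54 × 1070.84) = -302.41 / 871.6673 ≈ -0.3469

-0.3469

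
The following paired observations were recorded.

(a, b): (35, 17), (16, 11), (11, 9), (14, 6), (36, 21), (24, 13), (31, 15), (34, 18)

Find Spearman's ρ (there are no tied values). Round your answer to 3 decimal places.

Rank a: 7, 3, 1, 2, 8, 4, 5, 6
Rank b: 6, 3, 2, 1, 8, 4, 5, 7
d = rank(a) − rank(b): 1, 0, -1, 1, 0, 0, 0, -1; Σd² = 4
ρ = 1 − 6Σd² / [n(n²−1)] = 1 − 6×4 / (8×63) = 1 − 24/504 ≈ 0.952

0.952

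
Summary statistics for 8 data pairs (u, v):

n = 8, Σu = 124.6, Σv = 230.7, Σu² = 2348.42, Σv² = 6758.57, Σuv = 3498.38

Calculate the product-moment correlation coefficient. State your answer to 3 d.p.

-0.456

r = (nΣuv − ΣuΣv) / √[(nΣu² − (Σu)²)(nΣv² − (Σv)²)]
Numerator: 8×3498.38 − 124.6×230.7 = -758.18
Denominator: √[(18787.36 − 15525.16)(54068.56 − 53222.49)] = √[3262.2 × 846.07] = 1661.3397
r = -758.18 / 1661.3397 ≈ -0.456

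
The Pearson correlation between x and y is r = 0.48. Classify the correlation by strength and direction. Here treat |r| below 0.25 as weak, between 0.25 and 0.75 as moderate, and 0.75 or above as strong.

r = 0.48 > 0 so the relationship is positive.
|r| = 0.48, which falls in the moderate range.

moderate positive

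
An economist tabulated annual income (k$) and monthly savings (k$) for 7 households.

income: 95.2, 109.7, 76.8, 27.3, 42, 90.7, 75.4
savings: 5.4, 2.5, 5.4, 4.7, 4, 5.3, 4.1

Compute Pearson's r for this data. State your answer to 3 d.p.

n = 7, Σx = 517.1, Σy = 31.4, Σx² = 43416.31, Σy² = 147.56, Σxy = 2289.21
nΣxy − ΣxΣy = 16024.47 − 16236.94 = -212.47
nΣx² − (Σx)² = 303914.17 − 267392.41 = 36521.76; nΣy² − (Σy)² = 1032.92 − 985.96 = 46.96
r = -212.47 / √(36521.76 × 46.96) = -212.47 / 1309.6037 ≈ -0.162

-0.162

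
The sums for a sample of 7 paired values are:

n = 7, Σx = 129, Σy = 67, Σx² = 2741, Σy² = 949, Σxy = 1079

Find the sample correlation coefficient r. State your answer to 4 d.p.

r = (nΣxy − ΣxΣy) / √[(nΣx² − (Σx)²)(nΣy² − (Σy)²)]
Numerator: 7×1079 − 129×67 = -1090
Denominator: √[(19187 − 16641)(6643 − 4489)] = √[2546 × 2154] = 2341.8121
r = -1090 / 2341.8121 ≈ -0.4655

-0.4655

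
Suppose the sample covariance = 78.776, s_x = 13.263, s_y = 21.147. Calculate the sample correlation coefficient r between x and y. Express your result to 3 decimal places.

0.281

r = Cov(x,y) / (s_x · s_y) = 78.776 / (13.263 × 21.147)
  = 78.776 / 280.4727 ≈ 0.281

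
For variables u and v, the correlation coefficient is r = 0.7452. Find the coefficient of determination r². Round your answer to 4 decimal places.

0.5553

r² = (0.7452)² = 0.5553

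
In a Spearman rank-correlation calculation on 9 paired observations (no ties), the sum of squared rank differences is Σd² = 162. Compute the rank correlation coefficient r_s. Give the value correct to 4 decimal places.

ρ = 1 − 6Σd² / [n(n²−1)] = 1 − 6×162 / (9×80)
  = 1 − 972/720 = 1 − 1.35000 ≈ -0.3500

-0.3500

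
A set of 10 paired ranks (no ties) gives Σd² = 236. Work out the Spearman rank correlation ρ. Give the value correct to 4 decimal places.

-0.4303

ρ = 1 − 6Σd² / [n(n²−1)] = 1 − 6×236 / (10×99)
  = 1 − 1416/990 = 1 − 1.43030 ≈ -0.4303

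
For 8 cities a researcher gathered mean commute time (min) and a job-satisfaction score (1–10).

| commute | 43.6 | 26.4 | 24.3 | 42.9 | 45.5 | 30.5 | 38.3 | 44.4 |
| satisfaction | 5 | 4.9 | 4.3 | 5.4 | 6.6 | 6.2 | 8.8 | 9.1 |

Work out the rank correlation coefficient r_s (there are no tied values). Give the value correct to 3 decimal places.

0.667

Rank commute: 6, 2, 1, 5, 8, 3, 4, 7
Rank satisfaction: 3, 2, 1, 4, 6, 5, 7, 8
d = rank(commute) − rank(satisfaction): 3, 0, 0, 1, 2, -2, -3, -1; Σd² = 28
ρ = 1 − 6Σd² / [n(n²−1)] = 1 − 6×28 / (8×63) = 1 − 168/504 ≈ 0.667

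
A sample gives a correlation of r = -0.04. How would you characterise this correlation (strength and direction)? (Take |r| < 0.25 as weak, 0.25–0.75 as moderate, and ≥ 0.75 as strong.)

r = -0.04 < 0 so the relationship is negative.
|r| = 0.04, which falls in the weak range.

weak negative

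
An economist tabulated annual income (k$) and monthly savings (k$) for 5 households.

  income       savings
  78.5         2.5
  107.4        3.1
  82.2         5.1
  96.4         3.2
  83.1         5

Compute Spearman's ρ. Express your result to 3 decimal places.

0.000

Rank income: 1, 5, 2, 4, 3
Rank savings: 1, 2, 5, 3, 4
d = rank(income) − rank(savings): 0, 3, -3, 1, -1; Σd² = 20
ρ = 1 − 6Σd² / [n(n²−1)] = 1 − 6×20 / (5×24) = 1 − 120/120 ≈ 0.000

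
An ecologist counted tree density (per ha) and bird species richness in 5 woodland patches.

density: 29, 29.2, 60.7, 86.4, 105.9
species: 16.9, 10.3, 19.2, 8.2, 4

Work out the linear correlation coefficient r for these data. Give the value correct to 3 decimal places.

n = 5, Σx = 311.2, Σy = 58.6, Σx² = 24057.9, Σy² = 843.58, Σxy = 3088.38
nΣxy − ΣxΣy = 15441.9 − 18236.32 = -2794.42
nΣx² − (Σx)² = 120289.5 − 96845.44 = 23444.06; nΣy² − (Σy)² = 4217.9 − 3433.96 = 783.94
r = -2794.42 / √(23444.06 × 783.94) = -2794.42 / 4287.0428 ≈ -0.652

-0.652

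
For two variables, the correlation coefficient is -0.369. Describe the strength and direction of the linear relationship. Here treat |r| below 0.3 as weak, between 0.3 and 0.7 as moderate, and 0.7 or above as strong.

moderate negative

r = -0.369 < 0 so the relationship is negative.
|r| = 0.369, which falls in the moderate range.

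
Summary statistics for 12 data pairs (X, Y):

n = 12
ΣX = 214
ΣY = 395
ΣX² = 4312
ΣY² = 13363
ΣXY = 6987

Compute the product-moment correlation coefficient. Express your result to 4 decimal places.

-0.1352

r = (nΣXY − ΣXΣY) / √[(nΣX² − (ΣX)²)(nΣY² − (ΣY)²)]
Numerator: 12×6987 − 214×395 = -686
Denominator: √[(51744 − 45796)(160356 − 156025)] = √[5948 × 4331] = 5075.5086
r = -686 / 5075.5086 ≈ -0.1352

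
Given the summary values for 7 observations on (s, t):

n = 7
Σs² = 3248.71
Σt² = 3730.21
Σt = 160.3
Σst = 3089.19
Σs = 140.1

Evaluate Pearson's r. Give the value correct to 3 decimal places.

r = (nΣst − ΣsΣt) / √[(nΣs² − (Σs)²)(nΣt² − (Σt)²)]
Numerator: 7×3089.19 − 140.1×160.3 = -833.7
Denominator: √[(22740.97 − 19628.01)(26111.47 − 25696.09)] = √[3112.96 × 415.38] = 1137.1285
r = -833.7 / 1137.1285 ≈ -0.733

-0.733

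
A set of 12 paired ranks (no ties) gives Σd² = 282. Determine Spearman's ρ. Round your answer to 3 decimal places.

0.014

ρ = 1 − 6Σd² / [n(n²−1)] = 1 − 6×282 / (12×143)
  = 1 − 1692/1716 = 1 − 0.9860 ≈ 0.014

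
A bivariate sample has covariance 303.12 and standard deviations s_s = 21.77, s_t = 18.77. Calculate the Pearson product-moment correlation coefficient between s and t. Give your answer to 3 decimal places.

r = Cov(s,t) / (s_s · s_t) = 303.12 / (21.77 × 18.77)
  = 303.12 / 408.6229 ≈ 0.742

0.742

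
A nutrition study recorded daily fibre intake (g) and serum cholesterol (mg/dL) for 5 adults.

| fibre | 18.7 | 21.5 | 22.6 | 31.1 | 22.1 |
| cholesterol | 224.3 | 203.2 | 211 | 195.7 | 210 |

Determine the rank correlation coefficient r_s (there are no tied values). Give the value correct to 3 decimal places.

-0.600

Rank fibre: 1, 2, 4, 5, 3
Rank cholesterol: 5, 2, 4, 1, 3
d = rank(fibre) − rank(cholesterol): -4, 0, 0, 4, 0; Σd² = 32
ρ = 1 − 6Σd² / [n(n²−1)] = 1 − 6×32 / (5×24) = 1 − 192/120 ≈ -0.600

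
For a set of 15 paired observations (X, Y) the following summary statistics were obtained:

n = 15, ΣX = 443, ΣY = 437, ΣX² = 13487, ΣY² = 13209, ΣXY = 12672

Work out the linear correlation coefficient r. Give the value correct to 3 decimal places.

r = (nΣXY − ΣXΣY) / √[(nΣX² − (ΣX)²)(nΣY² − (ΣY)²)]
Numerator: 15×12672 − 443×437 = -3511
Denominator: √[(202305 − 196249)(198135 − 190969)] = √[6056 × 7166] = 6587.6624
r = -3511 / 6587.6624 ≈ -0.533

-0.533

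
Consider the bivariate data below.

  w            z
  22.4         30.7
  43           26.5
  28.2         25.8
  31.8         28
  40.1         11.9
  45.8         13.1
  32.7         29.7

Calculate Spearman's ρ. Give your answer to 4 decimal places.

-0.6071

Rank w: 1, 6, 2, 3, 5, 7, 4
Rank z: 7, 4, 3, 5, 1, 2, 6
d = rank(w) − rank(z): -6, 2, -1, -2, 4, 5, -2; Σd² = 90
ρ = 1 − 6Σd² / [n(n²−1)] = 1 − 6×90 / (7×48) = 1 − 540/336 ≈ -0.6071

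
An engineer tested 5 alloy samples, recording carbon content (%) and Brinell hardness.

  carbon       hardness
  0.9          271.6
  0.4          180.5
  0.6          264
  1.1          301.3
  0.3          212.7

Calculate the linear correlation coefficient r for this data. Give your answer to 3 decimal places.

n = 5, Σx = 3.3, Σy = 1230.1, Σx² = 2.63, Σy² = 312065.79, Σxy = 870.28
nΣxy − ΣxΣy = 4351.4 − 4059.33 = 292.07
nΣx² − (Σx)² = 13.15 − 10.89 = 2.26; nΣy² − (Σy)² = 1560328.95 − 1513146.01 = 47182.94
r = 292.07 / √(2.26 × 47182.94) = 292.07 / 326.5478 ≈ 0.894

0.894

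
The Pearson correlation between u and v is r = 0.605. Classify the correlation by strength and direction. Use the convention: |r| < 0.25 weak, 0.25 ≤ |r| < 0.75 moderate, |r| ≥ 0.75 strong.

moderate positive

r = 0.605 > 0 so the relationship is positive.
|r| = 0.605, which falls in the moderate range.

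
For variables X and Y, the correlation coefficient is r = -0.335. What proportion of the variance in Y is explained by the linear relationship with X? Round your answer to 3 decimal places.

r² = (-0.335)² = 0.112

0.112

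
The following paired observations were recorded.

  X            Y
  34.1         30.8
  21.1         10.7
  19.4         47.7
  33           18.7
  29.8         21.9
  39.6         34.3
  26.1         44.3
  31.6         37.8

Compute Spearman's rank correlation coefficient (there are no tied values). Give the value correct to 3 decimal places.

Rank X: 7, 2, 1, 6, 4, 8, 3, 5
Rank Y: 4, 1, 8, 2, 3, 5, 7, 6
d = rank(X) − rank(Y): 3, 1, -7, 4, 1, 3, -4, -1; Σd² = 102
ρ = 1 − 6Σd² / [n(n²−1)] = 1 − 6×102 / (8×63) = 1 − 612/504 ≈ -0.214

-0.214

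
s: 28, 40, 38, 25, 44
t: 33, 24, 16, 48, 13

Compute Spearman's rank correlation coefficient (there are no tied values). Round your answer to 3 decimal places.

-0.900

Rank s: 2, 4, 3, 1, 5
Rank t: 4, 3, 2, 5, 1
d = rank(s) − rank(t): -2, 1, 1, -4, 4; Σd² = 38
ρ = 1 − 6Σd² / [n(n²−1)] = 1 − 6×38 / (5×24) = 1 − 228/120 ≈ -0.900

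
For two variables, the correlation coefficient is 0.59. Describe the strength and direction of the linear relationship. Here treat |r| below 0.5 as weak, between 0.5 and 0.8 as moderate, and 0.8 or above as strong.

r = 0.59 > 0 so the relationship is positive.
|r| = 0.59, which falls in the moderate range.

moderate positive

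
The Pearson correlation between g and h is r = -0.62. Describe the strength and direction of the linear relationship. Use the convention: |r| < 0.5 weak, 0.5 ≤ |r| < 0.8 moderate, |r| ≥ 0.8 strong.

r = -0.62 < 0 so the relationship is negative.
|r| = 0.62, which falls in the moderate range.

moderate negative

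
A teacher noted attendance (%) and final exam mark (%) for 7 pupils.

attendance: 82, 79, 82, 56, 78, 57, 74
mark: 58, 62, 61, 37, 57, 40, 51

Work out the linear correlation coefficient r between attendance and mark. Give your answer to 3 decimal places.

n = 7, Σx = 508, Σy = 366, Σx² = 37634, Σy² = 19748, Σxy = 27228
nΣxy − ΣxΣy = 190596 − 185928 = 4668
nΣx² − (Σx)² = 263438 − 258064 = 5374; nΣy² − (Σy)² = 138236 − 133956 = 4280
r = 4668 / √(5374 × 4280) = 4668 / 4795.9066 ≈ 0.973

0.973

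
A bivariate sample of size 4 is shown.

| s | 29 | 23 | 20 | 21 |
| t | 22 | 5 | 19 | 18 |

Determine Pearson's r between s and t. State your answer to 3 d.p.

0.253

n = 4, Σs = 93, Σt = 64, Σs² = 2211, Σt² = 1194, Σst = 1511
nΣst − ΣsΣt = 6044 − 5952 = 92
nΣs² − (Σs)² = 8844 − 8649 = 195; nΣt² − (Σt)² = 4776 − 4096 = 680
r = 92 / √(195 × 680) = 92 / 364.1428 ≈ 0.253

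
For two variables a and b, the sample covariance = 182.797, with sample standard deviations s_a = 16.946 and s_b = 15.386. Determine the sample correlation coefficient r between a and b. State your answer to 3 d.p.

r = Cov(a,b) / (s_a · s_b) = 182.797 / (16.946 × 15.386)
  = 182.797 / 260.7312 ≈ 0.701

0.701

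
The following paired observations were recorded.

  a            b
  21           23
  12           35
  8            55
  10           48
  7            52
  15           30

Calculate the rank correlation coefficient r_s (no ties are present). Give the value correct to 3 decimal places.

-0.943

Rank a: 6, 4, 2, 3, 1, 5
Rank b: 1, 3, 6, 4, 5, 2
d = rank(a) − rank(b): 5, 1, -4, -1, -4, 3; Σd² = 68
ρ = 1 − 6Σd² / [n(n²−1)] = 1 − 6×68 / (6×35) = 1 − 408/210 ≈ -0.943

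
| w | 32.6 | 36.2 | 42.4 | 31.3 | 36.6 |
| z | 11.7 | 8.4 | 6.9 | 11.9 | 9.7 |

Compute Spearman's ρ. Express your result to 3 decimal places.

-0.900

Rank w: 2, 3, 5, 1, 4
Rank z: 4, 2, 1, 5, 3
d = rank(w) − rank(z): -2, 1, 4, -4, 1; Σd² = 38
ρ = 1 − 6Σd² / [n(n²−1)] = 1 − 6×38 / (5×24) = 1 − 228/120 ≈ -0.900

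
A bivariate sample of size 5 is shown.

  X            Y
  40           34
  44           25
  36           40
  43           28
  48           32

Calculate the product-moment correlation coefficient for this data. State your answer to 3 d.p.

n = 5, ΣX = 211, ΣY = 159, ΣX² = 8985, ΣY² = 5189, ΣXY = 6640
nΣXY − ΣXΣY = 33200 − 33549 = -349
nΣX² − (ΣX)² = 44925 − 44521 = 404; nΣY² − (ΣY)² = 25945 − 25281 = 664
r = -349 / √(404 × 664) = -349 / 517.9344 ≈ -0.674

-0.674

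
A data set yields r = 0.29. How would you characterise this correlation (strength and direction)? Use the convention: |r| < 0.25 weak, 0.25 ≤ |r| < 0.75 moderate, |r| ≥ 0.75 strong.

moderate positive

r = 0.29 > 0 so the relationship is positive.
|r| = 0.29, which falls in the moderate range.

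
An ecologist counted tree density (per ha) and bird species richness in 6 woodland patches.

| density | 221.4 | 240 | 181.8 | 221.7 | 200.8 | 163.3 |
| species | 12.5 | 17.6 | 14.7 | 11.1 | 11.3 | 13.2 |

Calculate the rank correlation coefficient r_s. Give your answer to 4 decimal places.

-0.0286

Rank density: 4, 6, 2, 5, 3, 1
Rank species: 3, 6, 5, 1, 2, 4
d = rank(density) − rank(species): 1, 0, -3, 4, 1, -3; Σd² = 36
ρ = 1 − 6Σd² / [n(n²−1)] = 1 − 6×36 / (6×35) = 1 − 216/210 ≈ -0.0286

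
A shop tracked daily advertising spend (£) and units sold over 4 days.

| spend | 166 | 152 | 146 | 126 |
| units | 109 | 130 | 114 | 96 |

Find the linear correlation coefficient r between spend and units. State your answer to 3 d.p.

0.523

n = 4, Σx = 590, Σy = 449, Σx² = 87852, Σy² = 50993, Σxy = 66594
nΣxy − ΣxΣy = 266376 − 264910 = 1466
nΣx² − (Σx)² = 351408 − 348100 = 3308; nΣy² − (Σy)² = 203972 − 201601 = 2371
r = 1466 / √(3308 × 2371) = 1466 / 2800.5835 ≈ 0.523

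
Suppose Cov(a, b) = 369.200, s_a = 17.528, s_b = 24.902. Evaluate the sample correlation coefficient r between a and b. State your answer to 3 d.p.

0.846

r = Cov(a,b) / (s_a · s_b) = 369.200 / (17.528 × 24.902)
  = 369.200 / 436.4823 ≈ 0.846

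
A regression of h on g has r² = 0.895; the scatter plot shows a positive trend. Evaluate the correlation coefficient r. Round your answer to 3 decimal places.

|r| = √0.895 = 0.946
The association is positive, so r = 0.946.

0.946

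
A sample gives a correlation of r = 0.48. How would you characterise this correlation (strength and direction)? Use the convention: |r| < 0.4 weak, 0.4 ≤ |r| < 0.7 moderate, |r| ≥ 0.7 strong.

moderate positive

r = 0.48 > 0 so the relationship is positive.
|r| = 0.48, which falls in the moderate range.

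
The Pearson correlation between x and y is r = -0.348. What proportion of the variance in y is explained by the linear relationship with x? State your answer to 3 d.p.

r² = (-0.348)² = 0.121

0.121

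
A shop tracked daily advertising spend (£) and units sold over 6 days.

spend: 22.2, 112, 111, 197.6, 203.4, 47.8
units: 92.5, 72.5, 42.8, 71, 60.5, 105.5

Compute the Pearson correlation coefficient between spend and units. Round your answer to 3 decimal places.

-0.617

n = 6, Σx = 694, Σy = 444.8, Σx² = 108060, Σy² = 35475.84, Σxy = 46302.5
nΣxy − ΣxΣy = 277815 − 308691.2 = -30876.2
nΣx² − (Σx)² = 648360 − 481636 = 166724; nΣy² − (Σy)² = 212855.04 − 197847.04 = 15008
r = -30876.2 / √(166724 × 15008) = -30876.2 / 50021.9331 ≈ -0.617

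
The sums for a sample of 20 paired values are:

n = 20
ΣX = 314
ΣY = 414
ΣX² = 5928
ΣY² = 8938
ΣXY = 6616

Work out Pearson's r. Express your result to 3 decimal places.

r = (nΣXY − ΣXΣY) / √[(nΣX² − (ΣX)²)(nΣY² − (ΣY)²)]
Numerator: 20×6616 − 314×414 = 2324
Denominator: √[(118560 − 98596)(178760 − 171396)] = √[19964 × 7364] = 12124.9699
r = 2324 / 12124.9699 ≈ 0.192

0.192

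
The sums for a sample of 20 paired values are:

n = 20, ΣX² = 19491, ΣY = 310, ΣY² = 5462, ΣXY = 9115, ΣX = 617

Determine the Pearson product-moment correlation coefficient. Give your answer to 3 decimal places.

-0.819

r = (nΣXY − ΣXΣY) / √[(nΣX² − (ΣX)²)(nΣY² − (ΣY)²)]
Numerator: 20×9115 − 617×310 = -8970
Denominator: √[(389820 − 380689)(109240 − 96100)] = √[9131 × 13140] = 10953.5994
r = -8970 / 10953.5994 ≈ -0.819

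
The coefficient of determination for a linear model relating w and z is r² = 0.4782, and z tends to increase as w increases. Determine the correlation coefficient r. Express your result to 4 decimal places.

0.6915

|r| = √0.4782 = 0.6915
The association is positive, so r = 0.6915.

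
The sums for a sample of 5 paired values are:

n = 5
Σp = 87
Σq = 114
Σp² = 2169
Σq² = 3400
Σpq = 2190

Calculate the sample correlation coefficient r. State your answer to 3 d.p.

0.285

r = (nΣpq − ΣpΣq) / √[(nΣp² − (Σp)²)(nΣq² − (Σq)²)]
Numerator: 5×2190 − 87×114 = 1032
Denominator: √[(10845 − 7569)(17000 − 12996)] = √[3276 × 4004] = 3621.7543
r = 1032 / 3621.7543 ≈ 0.285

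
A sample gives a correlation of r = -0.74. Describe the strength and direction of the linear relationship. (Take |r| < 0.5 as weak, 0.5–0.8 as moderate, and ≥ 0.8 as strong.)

r = -0.74 < 0 so the relationship is negative.
|r| = 0.74, which falls in the moderate range.

moderate negative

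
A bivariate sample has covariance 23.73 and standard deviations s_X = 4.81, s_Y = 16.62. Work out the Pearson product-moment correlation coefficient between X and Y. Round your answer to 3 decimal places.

r = Cov(X,Y) / (s_X · s_Y) = 23.73 / (4.81 × 16.62)
  = 23.73 / 79.9422 ≈ 0.297

0.297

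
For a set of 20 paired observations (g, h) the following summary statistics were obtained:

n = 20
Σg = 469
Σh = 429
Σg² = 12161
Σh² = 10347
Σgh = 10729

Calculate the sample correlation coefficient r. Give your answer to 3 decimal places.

r = (nΣgh − ΣgΣh) / √[(nΣg² − (Σg)²)(nΣh² − (Σh)²)]
Numerator: 20×10729 − 469×429 = 13379
Denominator: √[(243220 − 219961)(206940 − 184041)] = √[23259 × 22899] = 23078.2981
r = 13379 / 23078.2981 ≈ 0.580

0.580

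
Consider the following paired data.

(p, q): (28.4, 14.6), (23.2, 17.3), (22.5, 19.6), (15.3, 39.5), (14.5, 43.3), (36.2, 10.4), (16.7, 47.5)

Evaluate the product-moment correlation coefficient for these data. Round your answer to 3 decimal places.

-0.889

n = 7, Σp = 156.8, Σq = 192.2, Σp² = 3884.72, Σq² = 6696.16, Σpq = 3658.93
nΣpq − ΣpΣq = 25612.51 − 30136.96 = -4524.45
nΣp² − (Σp)² = 27193.04 − 24586.24 = 2606.8; nΣq² − (Σq)² = 46873.12 − 36940.84 = 9932.28
r = -4524.45 / √(2606.8 × 9932.28) = -4524.45 / 5088.3659 ≈ -0.889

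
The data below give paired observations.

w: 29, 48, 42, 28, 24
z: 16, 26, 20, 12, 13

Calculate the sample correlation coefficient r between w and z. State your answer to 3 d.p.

n = 5, Σw = 171, Σz = 87, Σw² = 6269, Σz² = 1645, Σwz = 3200
nΣwz − ΣwΣz = 16000 − 14877 = 1123
nΣw² − (Σw)² = 31345 − 29241 = 2104; nΣz² − (Σz)² = 8225 − 7569 = 656
r = 1123 / √(2104 × 656) = 1123 / 1174.8293 ≈ 0.956

0.956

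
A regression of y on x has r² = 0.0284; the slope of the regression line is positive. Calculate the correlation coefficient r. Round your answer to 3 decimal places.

|r| = √0.0284 = 0.169
The association is positive, so r = 0.169.

0.169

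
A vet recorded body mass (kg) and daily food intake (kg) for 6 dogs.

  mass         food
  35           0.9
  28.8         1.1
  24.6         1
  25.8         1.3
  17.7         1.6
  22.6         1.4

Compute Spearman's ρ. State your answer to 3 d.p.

Rank mass: 6, 5, 3, 4, 1, 2
Rank food: 1, 3, 2, 4, 6, 5
d = rank(mass) − rank(food): 5, 2, 1, 0, -5, -3; Σd² = 64
ρ = 1 − 6Σd² / [n(n²−1)] = 1 − 6×64 / (6×35) = 1 − 384/210 ≈ -0.829

-0.829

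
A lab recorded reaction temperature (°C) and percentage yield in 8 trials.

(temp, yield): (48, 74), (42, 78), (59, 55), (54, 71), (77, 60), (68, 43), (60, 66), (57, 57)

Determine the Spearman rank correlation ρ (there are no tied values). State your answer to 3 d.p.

Rank temp: 2, 1, 5, 3, 8, 7, 6, 4
Rank yield: 7, 8, 2, 6, 4, 1, 5, 3
d = rank(temp) − rank(yield): -5, -7, 3, -3, 4, 6, 1, 1; Σd² = 146
ρ = 1 − 6Σd² / [n(n²−1)] = 1 − 6×146 / (8×63) = 1 − 876/504 ≈ -0.738

-0.738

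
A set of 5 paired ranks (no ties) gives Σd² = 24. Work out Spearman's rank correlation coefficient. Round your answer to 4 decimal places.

-0.2000

ρ = 1 − 6Σd² / [n(n²−1)] = 1 − 6×24 / (5×24)
  = 1 − 144/120 = 1 − 1.20000 ≈ -0.2000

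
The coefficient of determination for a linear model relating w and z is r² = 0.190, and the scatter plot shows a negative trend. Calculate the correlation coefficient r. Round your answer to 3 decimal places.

-0.436

|r| = √0.190 = 0.436
The association is negative, so r = −0.436.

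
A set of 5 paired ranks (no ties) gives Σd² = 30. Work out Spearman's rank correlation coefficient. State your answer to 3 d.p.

-0.500

ρ = 1 − 6Σd² / [n(n²−1)] = 1 − 6×30 / (5×24)
  = 1 − 180/120 = 1 − 1.5000 ≈ -0.500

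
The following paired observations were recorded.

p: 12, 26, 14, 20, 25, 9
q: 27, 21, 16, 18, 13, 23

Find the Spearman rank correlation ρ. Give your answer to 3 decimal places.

-0.543

Rank p: 2, 6, 3, 4, 5, 1
Rank q: 6, 4, 2, 3, 1, 5
d = rank(p) − rank(q): -4, 2, 1, 1, 4, -4; Σd² = 54
ρ = 1 − 6Σd² / [n(n²−1)] = 1 − 6×54 / (6×35) = 1 − 324/210 ≈ -0.543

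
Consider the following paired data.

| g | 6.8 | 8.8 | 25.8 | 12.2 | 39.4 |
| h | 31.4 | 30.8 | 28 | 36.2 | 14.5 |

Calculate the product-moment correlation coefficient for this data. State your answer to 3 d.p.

n = 5, Σg = 93, Σh = 140.9, Σg² = 2490.52, Σh² = 4239.29, Σgh = 2219.9
nΣgh − ΣgΣh = 11099.5 − 13103.7 = -2004.2
nΣg² − (Σg)² = 12452.6 − 8649 = 3803.6; nΣh² − (Σh)² = 21196.45 − 19852.81 = 1343.64
r = -2004.2 / √(3803.6 × 1343.64) = -2004.2 / 2260.6789 ≈ -0.887

-0.887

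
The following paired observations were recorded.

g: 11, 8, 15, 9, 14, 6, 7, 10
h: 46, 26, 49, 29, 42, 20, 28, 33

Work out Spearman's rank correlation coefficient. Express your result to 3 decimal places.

Rank g: 6, 3, 8, 4, 7, 1, 2, 5
Rank h: 7, 2, 8, 4, 6, 1, 3, 5
d = rank(g) − rank(h): -1, 1, 0, 0, 1, 0, -1, 0; Σd² = 4
ρ = 1 − 6Σd² / [n(n²−1)] = 1 − 6×4 / (8×63) = 1 − 24/504 ≈ 0.952

0.952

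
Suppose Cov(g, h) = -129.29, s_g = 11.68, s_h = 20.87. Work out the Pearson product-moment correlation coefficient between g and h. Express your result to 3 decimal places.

r = Cov(g,h) / (s_g · s_h) = -129.29 / (11.68 × 20.87)
  = -129.29 / 243.7616 ≈ -0.530

-0.530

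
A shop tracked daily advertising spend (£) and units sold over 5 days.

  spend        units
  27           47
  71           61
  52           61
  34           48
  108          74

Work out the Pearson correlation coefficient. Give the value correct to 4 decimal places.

n = 5, Σx = 292, Σy = 291, Σx² = 21294, Σy² = 17431, Σxy = 18396
nΣxy − ΣxΣy = 91980 − 84972 = 7008
nΣx² − (Σx)² = 106470 − 85264 = 21206; nΣy² − (Σy)² = 87155 − 84681 = 2474
r = 7008 / √(21206 × 2474) = 7008 / 7243.1791 ≈ 0.9675

0.9675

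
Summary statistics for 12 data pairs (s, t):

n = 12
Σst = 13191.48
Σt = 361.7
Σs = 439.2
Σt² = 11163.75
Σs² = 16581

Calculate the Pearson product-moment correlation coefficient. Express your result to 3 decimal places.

-0.128

r = (nΣst − ΣsΣt) / √[(nΣs² − (Σs)²)(nΣt² − (Σt)²)]
Numerator: 12×13191.48 − 439.2×361.7 = -560.88
Denominator: √[(198972 − 192896.64)(133965 − 130826.89)] = √[6075.36 × 3138.11] = 4366.3655
r = -560.88 / 4366.3655 ≈ -0.128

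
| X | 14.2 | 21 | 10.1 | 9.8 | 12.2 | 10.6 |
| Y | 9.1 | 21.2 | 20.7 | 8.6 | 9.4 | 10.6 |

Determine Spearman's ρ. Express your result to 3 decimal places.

0.429

Rank X: 5, 6, 2, 1, 4, 3
Rank Y: 2, 6, 5, 1, 3, 4
d = rank(X) − rank(Y): 3, 0, -3, 0, 1, -1; Σd² = 20
ρ = 1 − 6Σd² / [n(n²−1)] = 1 − 6×20 / (6×35) = 1 − 120/210 ≈ 0.429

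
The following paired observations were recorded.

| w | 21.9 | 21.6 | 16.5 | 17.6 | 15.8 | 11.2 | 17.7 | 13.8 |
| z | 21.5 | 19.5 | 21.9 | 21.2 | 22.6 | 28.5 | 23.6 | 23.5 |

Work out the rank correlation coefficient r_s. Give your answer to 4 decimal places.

-0.6667

Rank w: 8, 7, 4, 5, 3, 1, 6, 2
Rank z: 3, 1, 4, 2, 5, 8, 7, 6
d = rank(w) − rank(z): 5, 6, 0, 3, -2, -7, -1, -4; Σd² = 140
ρ = 1 − 6Σd² / [n(n²−1)] = 1 − 6×140 / (8×63) = 1 − 840/504 ≈ -0.6667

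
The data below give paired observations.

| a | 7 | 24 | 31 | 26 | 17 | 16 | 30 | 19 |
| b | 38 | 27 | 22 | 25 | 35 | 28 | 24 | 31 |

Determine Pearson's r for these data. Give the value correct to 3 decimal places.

-0.924

n = 8, Σa = 170, Σb = 230, Σa² = 4068, Σb² = 6828, Σab = 4598
nΣab − ΣaΣb = 36784 − 39100 = -2316
nΣa² − (Σa)² = 32544 − 28900 = 3644; nΣb² − (Σb)² = 54624 − 52900 = 1724
r = -2316 / √(3644 × 1724) = -2316 / 2506.4429 ≈ -0.924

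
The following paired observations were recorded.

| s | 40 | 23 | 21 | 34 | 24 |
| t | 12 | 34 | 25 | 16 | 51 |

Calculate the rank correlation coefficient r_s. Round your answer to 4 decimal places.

-0.6000

Rank s: 5, 2, 1, 4, 3
Rank t: 1, 4, 3, 2, 5
d = rank(s) − rank(t): 4, -2, -2, 2, -2; Σd² = 32
ρ = 1 − 6Σd² / [n(n²−1)] = 1 − 6×32 / (5×24) = 1 − 192/120 ≈ -0.6000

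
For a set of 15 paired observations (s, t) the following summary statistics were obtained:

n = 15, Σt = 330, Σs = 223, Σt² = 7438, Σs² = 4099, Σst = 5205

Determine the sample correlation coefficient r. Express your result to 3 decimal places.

r = (nΣst − ΣsΣt) / √[(nΣs² − (Σs)²)(nΣt² − (Σt)²)]
Numerator: 15×5205 − 223×330 = 4485
Denominator: √[(61485 − 49729)(111570 − 108900)] = √[11756 × 2670] = 5602.5458
r = 4485 / 5602.5458 ≈ 0.801

0.801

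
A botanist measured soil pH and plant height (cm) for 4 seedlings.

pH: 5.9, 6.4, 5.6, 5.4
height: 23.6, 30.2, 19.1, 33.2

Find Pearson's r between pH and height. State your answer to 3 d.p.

n = 4, Σx = 23.3, Σy = 106.1, Σx² = 136.29, Σy² = 2936.05, Σxy = 618.76
nΣxy − ΣxΣy = 2475.04 − 2472.13 = 2.91
nΣx² − (Σx)² = 545.16 − 542.89 = 2.27; nΣy² − (Σy)² = 11744.2 − 11257.21 = 486.99
r = 2.91 / √(2.27 × 486.99) = 2.91 / 33.2486 ≈ 0.088

0.088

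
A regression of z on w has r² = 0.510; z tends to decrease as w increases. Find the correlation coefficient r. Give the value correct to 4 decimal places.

|r| = √0.510 = 0.7141
The association is negative, so r = −0.7141.

-0.7141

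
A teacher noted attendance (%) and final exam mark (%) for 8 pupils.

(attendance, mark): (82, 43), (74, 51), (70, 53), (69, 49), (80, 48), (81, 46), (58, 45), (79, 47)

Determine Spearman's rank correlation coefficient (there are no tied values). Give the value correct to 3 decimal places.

-0.405

Rank attendance: 8, 4, 3, 2, 6, 7, 1, 5
Rank mark: 1, 7, 8, 6, 5, 3, 2, 4
d = rank(attendance) − rank(mark): 7, -3, -5, -4, 1, 4, -1, 1; Σd² = 118
ρ = 1 − 6Σd² / [n(n²−1)] = 1 − 6×118 / (8×63) = 1 − 708/504 ≈ -0.405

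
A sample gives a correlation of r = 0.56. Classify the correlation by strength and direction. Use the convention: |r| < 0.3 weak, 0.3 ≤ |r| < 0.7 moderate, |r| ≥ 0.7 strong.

moderate positive

r = 0.56 > 0 so the relationship is positive.
|r| = 0.56, which falls in the moderate range.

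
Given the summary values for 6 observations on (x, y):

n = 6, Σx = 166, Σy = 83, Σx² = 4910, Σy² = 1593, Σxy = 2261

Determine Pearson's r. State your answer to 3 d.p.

r = (nΣxy − ΣxΣy) / √[(nΣx² − (Σx)²)(nΣy² − (Σy)²)]
Numerator: 6×2261 − 166×83 = -212
Denominator: √[(29460 − 27556)(9558 − 6889)] = √[1904 × 2669] = 2254.2795
r = -212 / 2254.2795 ≈ -0.094

-0.094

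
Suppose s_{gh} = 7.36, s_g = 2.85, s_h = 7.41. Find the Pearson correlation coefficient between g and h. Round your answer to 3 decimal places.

0.349

r = Cov(g,h) / (s_g · s_h) = 7.36 / (2.85 × 7.41)
  = 7.36 / 21.1185 ≈ 0.349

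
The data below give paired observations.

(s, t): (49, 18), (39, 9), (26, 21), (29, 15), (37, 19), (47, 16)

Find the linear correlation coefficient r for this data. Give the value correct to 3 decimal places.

-0.200

n = 6, Σs = 227, Σt = 98, Σs² = 9017, Σt² = 1688, Σst = 3669
nΣst − ΣsΣt = 22014 − 22246 = -232
nΣs² − (Σs)² = 54102 − 51529 = 2573; nΣt² − (Σt)² = 10128 − 9604 = 524
r = -232 / √(2573 × 524) = -232 / 1161.1425 ≈ -0.200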